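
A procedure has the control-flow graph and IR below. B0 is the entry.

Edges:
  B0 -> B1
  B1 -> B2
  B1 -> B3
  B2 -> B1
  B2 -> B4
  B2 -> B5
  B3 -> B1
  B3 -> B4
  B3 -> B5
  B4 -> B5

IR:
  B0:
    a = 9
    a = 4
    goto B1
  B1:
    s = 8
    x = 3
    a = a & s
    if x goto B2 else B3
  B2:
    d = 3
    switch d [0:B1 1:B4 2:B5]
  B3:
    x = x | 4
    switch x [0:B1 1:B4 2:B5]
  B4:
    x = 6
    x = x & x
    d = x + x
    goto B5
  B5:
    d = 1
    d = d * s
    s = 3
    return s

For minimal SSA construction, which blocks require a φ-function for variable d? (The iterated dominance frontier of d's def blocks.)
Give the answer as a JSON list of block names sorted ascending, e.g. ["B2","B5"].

Answer: ["B1", "B4", "B5"]

Derivation:
idom tree: B1←B0 B2←B1 B3←B1 B4←B1 B5←B1
Dom∩ at merges:
  B1: preds {B0,B2,B3}: {B0} ∩ {B0,B1,B2} ∩ {B0,B1,B3} = {B0}; idom=B0
  B4: preds {B2,B3}: {B0,B1,B2} ∩ {B0,B1,B3} = {B0,B1}; idom=B1
  B5: preds {B2,B3,B4}: {B0,B1,B2} ∩ {B0,B1,B3} ∩ {B0,B1,B4} = {B0,B1}; idom=B1

DF derivation:
  join B1 pred B0: · stop@B0
  join B1 pred B2: B2→B1 stop@B0
  join B1 pred B3: B3→B1 stop@B0
  join B4 pred B2: B2 stop@B1
  join B4 pred B3: B3 stop@B1
  join B5 pred B2: B2 stop@B1
  join B5 pred B3: B3 stop@B1
  join B5 pred B4: B4 stop@B1
  B0: DF=∅
  B1: DF={B1}
  B2: DF={B1,B4,B5}
  B3: DF={B1,B4,B5}
  B4: DF={B5}
  B5: DF=∅

φ for d: defs {B2,B4,B5}
  DF⁺ = {B1,B4,B5}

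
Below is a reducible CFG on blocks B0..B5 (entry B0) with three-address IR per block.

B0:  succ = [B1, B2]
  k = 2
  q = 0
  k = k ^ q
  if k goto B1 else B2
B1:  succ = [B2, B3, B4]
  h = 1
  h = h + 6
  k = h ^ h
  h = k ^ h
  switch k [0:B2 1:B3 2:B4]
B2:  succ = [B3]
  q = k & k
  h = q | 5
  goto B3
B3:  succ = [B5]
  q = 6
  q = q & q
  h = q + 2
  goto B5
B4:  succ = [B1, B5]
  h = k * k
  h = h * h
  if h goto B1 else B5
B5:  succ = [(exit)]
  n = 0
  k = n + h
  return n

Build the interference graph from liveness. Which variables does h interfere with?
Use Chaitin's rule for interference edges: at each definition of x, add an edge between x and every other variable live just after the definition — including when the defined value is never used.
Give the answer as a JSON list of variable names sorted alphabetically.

Per-block:
  B0: def={k,q} ue=∅
  B1: def={h,k} ue=∅
  B2: def={h,q} ue={k}
  B3: def={h,q} ue=∅
  B4: def={h} ue={k}
  B5: def={k,n} ue={h}

Live sets:
  live B0: ∅→{k}
  live B1: ∅→{k}
  live B2: {k}→∅
  live B3: ∅→{h}
  live B4: {k}→{h}
  live B5: {h}→∅

Interference:
  h: {k,n}
  k: {h,n,q}
  n: {h,k}
  q: {k}

N(h) = ["k", "n"]

Answer: ["k", "n"]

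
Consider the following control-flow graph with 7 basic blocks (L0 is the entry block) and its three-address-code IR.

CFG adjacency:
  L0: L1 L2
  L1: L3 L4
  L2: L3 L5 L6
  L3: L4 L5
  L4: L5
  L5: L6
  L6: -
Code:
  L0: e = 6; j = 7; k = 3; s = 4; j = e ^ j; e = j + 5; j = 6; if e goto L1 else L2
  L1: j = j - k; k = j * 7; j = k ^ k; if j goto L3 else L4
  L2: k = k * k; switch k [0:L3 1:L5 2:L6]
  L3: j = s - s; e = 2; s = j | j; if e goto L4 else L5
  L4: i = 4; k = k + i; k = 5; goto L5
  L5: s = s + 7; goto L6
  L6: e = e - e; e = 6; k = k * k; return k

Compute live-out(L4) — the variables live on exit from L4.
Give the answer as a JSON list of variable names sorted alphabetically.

Answer: ["e", "k", "s"]

Working:
Block summaries:
  L0: def={e,j,k,s} ue=∅
  L1: def={j,k} ue={j,k}
  L2: def={k} ue={k}
  L3: def={e,j,s} ue={s}
  L4: def={i,k} ue={k}
  L5: def={s} ue={s}
  L6: def={e,k} ue={e,k}

Live sets:
  L0: in=∅ out={e,j,k,s}
  L1: in={e,j,k,s} out={e,k,s}
  L2: in={e,k,s} out={e,k,s}
  L3: in={k,s} out={e,k,s}
  L4: in={e,k,s} out={e,k,s}
  L5: in={e,k,s} out={e,k}
  L6: in={e,k} out=∅

live-out(L4) = ["e", "k", "s"]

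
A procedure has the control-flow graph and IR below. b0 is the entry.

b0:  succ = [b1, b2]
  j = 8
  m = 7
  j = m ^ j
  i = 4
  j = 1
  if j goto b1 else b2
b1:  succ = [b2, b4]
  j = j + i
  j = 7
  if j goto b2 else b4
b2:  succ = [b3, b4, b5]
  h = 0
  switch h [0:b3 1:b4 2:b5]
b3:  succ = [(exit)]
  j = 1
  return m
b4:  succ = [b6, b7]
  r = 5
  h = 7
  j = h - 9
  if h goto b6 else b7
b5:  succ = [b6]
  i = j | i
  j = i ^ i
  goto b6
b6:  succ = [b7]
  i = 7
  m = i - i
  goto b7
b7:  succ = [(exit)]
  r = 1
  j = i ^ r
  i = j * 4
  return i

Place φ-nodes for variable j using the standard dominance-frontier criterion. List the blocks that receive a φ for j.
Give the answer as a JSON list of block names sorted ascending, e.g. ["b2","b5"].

idom tree: b1←b0 b2←b0 b3←b2 b4←b0 b5←b2 b6←b0 b7←b0
Join-block Dom:
  b2: preds {b0,b1}: {b0} ∩ {b0,b1} = {b0}; idom=b0
  b4: preds {b1,b2}: {b0,b1} ∩ {b0,b2} = {b0}; idom=b0
  b6: preds {b4,b5}: {b0,b4} ∩ {b0,b2,b5} = {b0}; idom=b0
  b7: preds {b4,b6}: {b0,b4} ∩ {b0,b6} = {b0}; idom=b0

DF walk-up:
  join b2 pred b0: · stop@b0
  join b2 pred b1: b1 stop@b0
  join b4 pred b1: b1 stop@b0
  join b4 pred b2: b2 stop@b0
  join b6 pred b4: b4 stop@b0
  join b6 pred b5: b5→b2 stop@b0
  join b7 pred b4: b4 stop@b0
  join b7 pred b6: b6 stop@b0
  b0 → ∅
  b1 → {b2,b4}
  b2 → {b4,b6}
  b3 → ∅
  b4 → {b6,b7}
  b5 → {b6}
  b6 → {b7}
  b7 → ∅

φ for j: defs {b0,b1,b3,b4,b5,b7}
  DF⁺ = {b2,b4,b6,b7}

Answer: ["b2", "b4", "b6", "b7"]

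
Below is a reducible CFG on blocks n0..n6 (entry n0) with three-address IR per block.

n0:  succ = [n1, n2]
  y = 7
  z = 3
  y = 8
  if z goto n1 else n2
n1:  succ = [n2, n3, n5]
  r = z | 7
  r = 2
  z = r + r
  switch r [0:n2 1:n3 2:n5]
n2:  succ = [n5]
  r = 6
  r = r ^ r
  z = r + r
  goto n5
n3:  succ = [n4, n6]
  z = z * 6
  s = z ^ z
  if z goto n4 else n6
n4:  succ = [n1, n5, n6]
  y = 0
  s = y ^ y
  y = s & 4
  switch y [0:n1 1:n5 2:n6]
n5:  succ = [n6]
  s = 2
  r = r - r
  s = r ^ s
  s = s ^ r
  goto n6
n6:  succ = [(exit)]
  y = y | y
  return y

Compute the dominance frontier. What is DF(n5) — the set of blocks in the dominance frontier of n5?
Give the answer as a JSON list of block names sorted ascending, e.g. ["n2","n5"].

idom tree: n1←n0 n2←n0 n3←n1 n4←n3 n5←n0 n6←n0
Dom at joins:
  n1: preds {n0,n4}: {n0} ∩ {n0,n1,n3,n4} = {n0}; idom=n0
  n2: preds {n0,n1}: {n0} ∩ {n0,n1} = {n0}; idom=n0
  n5: preds {n1,n2,n4}: {n0,n1} ∩ {n0,n2} ∩ {n0,n1,n3,n4} = {n0}; idom=n0
  n6: preds {n3,n4,n5}: {n0,n1,n3} ∩ {n0,n1,n3,n4} ∩ {n0,n5} = {n0}; idom=n0

DF walk-up:
  join n1 pred n0: · stop@n0
  join n1 pred n4: n4→n3→n1 stop@n0
  join n2 pred n0: · stop@n0
  join n2 pred n1: n1 stop@n0
  join n5 pred n1: n1 stop@n0
  join n5 pred n2: n2 stop@n0
  join n5 pred n4: n4→n3→n1 stop@n0
  join n6 pred n3: n3→n1 stop@n0
  join n6 pred n4: n4→n3→n1 stop@n0
  join n6 pred n5: n5 stop@n0
  n0: DF=∅
  n1: DF={n1,n2,n5,n6}
  n2: DF={n5}
  n3: DF={n1,n5,n6}
  n4: DF={n1,n5,n6}
  n5: DF={n6}
  n6: DF=∅

DF(n5) = ["n6"]

Answer: ["n6"]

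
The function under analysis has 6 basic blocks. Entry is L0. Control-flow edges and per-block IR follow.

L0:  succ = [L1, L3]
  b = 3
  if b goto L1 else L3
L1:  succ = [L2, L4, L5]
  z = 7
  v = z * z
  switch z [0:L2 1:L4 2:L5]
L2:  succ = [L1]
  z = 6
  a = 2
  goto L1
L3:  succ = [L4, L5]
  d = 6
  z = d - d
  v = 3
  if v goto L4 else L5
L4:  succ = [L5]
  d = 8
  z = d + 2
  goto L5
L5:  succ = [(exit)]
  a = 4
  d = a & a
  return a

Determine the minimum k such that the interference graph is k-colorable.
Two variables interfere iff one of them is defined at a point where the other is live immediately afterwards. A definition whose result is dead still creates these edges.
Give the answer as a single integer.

def/use:
  L0: {b} / ∅
  L1: {v,z} / ∅
  L2: {a,z} / ∅
  L3: {d,v,z} / ∅
  L4: {d,z} / ∅
  L5: {a,d} / ∅

Liveness:
  live L0: ∅→∅
  live L1: ∅→∅
  live L2: ∅→∅
  live L3: ∅→∅
  live L4: ∅→∅
  live L5: ∅→∅

Conflict graph:
  a — {d}
  b — ∅
  d — {a}
  v — {z}
  z — {v}

Colouring:
  {a,d} pairwise interfere (2-clique) ⇒ χ ≥ 2
  2-colouring: r0={a,b,v}  r1={d,z}
  χ = 2

Answer: 2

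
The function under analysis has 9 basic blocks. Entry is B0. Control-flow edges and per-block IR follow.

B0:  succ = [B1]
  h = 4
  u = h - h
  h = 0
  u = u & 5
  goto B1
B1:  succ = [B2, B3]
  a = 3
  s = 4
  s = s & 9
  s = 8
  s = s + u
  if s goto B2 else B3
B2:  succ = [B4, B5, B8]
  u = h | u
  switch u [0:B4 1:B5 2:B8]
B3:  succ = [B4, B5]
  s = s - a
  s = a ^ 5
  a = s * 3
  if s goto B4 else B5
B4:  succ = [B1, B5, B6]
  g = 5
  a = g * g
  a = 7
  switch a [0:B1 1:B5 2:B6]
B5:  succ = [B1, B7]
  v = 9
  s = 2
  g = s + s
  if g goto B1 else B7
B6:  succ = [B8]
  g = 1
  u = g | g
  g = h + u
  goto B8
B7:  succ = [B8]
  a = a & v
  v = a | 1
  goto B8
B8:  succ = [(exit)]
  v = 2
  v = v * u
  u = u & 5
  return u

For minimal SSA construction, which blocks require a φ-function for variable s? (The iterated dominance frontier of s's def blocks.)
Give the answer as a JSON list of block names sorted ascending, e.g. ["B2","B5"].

idom tree: B1←B0 B2←B1 B3←B1 B4←B1 B5←B1 B6←B4 B7←B5 B8←B1
Join-block Dom:
  B1: preds {B0,B4,B5}: {B0} ∩ {B0,B1,B4} ∩ {B0,B1,B5} = {B0}; idom=B0
  B4: preds {B2,B3}: {B0,B1,B2} ∩ {B0,B1,B3} = {B0,B1}; idom=B1
  B5: preds {B2,B3,B4}: {B0,B1,B2} ∩ {B0,B1,B3} ∩ {B0,B1,B4} = {B0,B1}; idom=B1
  B8: preds {B2,B6,B7}: {B0,B1,B2} ∩ {B0,B1,B4,B6} ∩ {B0,B1,B5,B7} = {B0,B1}; idom=B1

DF derivation:
  join B1 pred B0: · stop@B0
  join B1 pred B4: B4→B1 stop@B0
  join B1 pred B5: B5→B1 stop@B0
  join B4 pred B2: B2 stop@B1
  join B4 pred B3: B3 stop@B1
  join B5 pred B2: B2 stop@B1
  join B5 pred B3: B3 stop@B1
  join B5 pred B4: B4 stop@B1
  join B8 pred B2: B2 stop@B1
  join B8 pred B6: B6→B4 stop@B1
  join B8 pred B7: B7→B5 stop@B1
  B0 → ∅
  B1 → {B1}
  B2 → {B4,B5,B8}
  B3 → {B4,B5}
  B4 → {B1,B5,B8}
  B5 → {B1,B8}
  B6 → {B8}
  B7 → {B8}
  B8 → ∅

φ for s: defs {B1,B3,B5}
  DF⁺ = {B1,B4,B5,B8}

Answer: ["B1", "B4", "B5", "B8"]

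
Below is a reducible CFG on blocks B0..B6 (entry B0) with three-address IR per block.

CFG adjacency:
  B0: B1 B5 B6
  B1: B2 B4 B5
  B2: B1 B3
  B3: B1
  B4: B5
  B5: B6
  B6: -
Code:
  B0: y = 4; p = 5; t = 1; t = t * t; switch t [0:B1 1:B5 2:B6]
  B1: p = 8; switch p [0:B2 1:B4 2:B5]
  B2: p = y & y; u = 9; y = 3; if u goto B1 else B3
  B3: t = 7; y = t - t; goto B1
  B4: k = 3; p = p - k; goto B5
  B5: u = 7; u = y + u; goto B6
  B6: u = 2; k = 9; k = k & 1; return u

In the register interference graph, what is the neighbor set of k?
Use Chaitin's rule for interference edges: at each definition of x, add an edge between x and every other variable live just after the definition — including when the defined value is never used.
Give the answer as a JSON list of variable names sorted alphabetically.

Answer: ["p", "u", "y"]

Derivation:
Per-block:
  B0: def={p,t,y} ue=∅
  B1: def={p} ue=∅
  B2: def={p,u,y} ue={y}
  B3: def={t,y} ue=∅
  B4: def={k,p} ue={p}
  B5: def={u} ue={y}
  B6: def={k,u} ue=∅

Liveness:
  B0 li=∅ lo={y}
  B1 li={y} lo={p,y}
  B2 li={y} lo={y}
  B3 li=∅ lo={y}
  B4 li={p,y} lo={y}
  B5 li={y} lo=∅
  B6 li=∅ lo=∅

Interfere edges:
  k — {p,u,y}
  p — {k,y}
  t — {y}
  u — {k,y}
  y — {k,p,t,u}

N(k) = ["p", "u", "y"]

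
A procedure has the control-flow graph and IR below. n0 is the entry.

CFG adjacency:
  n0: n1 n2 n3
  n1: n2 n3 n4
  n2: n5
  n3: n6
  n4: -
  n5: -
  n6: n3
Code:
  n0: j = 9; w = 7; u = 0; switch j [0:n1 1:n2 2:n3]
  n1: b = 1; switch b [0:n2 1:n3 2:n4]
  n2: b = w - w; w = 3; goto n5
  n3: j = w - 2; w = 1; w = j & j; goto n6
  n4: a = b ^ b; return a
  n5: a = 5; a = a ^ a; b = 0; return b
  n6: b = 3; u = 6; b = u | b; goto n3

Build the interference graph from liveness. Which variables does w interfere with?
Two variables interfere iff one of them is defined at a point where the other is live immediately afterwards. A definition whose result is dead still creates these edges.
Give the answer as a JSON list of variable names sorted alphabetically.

Block summaries:
  n0: {j,u,w} / ∅
  n1: {b} / ∅
  n2: {b,w} / {w}
  n3: {j,w} / {w}
  n4: {a} / {b}
  n5: {a,b} / ∅
  n6: {b,u} / ∅

Backward fixpoint:
  live n0: ∅→{w}
  live n1: {w}→{b,w}
  live n2: {w}→∅
  live n3: {w}→{w}
  live n4: {b}→∅
  live n5: ∅→∅
  live n6: {w}→{w}

Conflict graph:
  a: ∅
  b: {u,w}
  j: {u,w}
  u: {b,j,w}
  w: {b,j,u}

N(w) = ["b", "j", "u"]

Answer: ["b", "j", "u"]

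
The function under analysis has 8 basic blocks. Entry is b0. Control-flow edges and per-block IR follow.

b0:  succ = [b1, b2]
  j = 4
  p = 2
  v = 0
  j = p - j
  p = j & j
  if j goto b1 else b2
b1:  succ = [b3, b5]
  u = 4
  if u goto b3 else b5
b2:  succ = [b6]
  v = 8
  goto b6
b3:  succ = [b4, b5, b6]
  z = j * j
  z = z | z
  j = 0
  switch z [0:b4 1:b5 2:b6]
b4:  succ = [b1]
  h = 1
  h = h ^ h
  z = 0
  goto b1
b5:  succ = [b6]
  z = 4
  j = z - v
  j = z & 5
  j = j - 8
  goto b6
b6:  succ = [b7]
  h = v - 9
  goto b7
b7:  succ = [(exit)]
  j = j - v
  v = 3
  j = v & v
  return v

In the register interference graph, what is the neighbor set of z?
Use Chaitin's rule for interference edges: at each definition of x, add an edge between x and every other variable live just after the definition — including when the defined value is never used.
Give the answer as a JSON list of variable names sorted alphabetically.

Block summaries:
  b0: {j,p,v} / ∅
  b1: {u} / ∅
  b2: {v} / ∅
  b3: {j,z} / {j}
  b4: {h,z} / ∅
  b5: {j,z} / {v}
  b6: {h} / {v}
  b7: {j,v} / {j,v}

Live sets:
  b0 li=∅ lo={j,v}
  b1 li={j,v} lo={j,v}
  b2 li={j} lo={j,v}
  b3 li={j,v} lo={j,v}
  b4 li={j,v} lo={j,v}
  b5 li={v} lo={j,v}
  b6 li={j,v} lo={j,v}
  b7 li={j,v} lo=∅

Interfere edges:
  h — {j,v}
  j — {h,p,u,v,z}
  p — {j,v}
  u — {j,v}
  v — {h,j,p,u,z}
  z — {j,v}

N(z) = ["j", "v"]

Answer: ["j", "v"]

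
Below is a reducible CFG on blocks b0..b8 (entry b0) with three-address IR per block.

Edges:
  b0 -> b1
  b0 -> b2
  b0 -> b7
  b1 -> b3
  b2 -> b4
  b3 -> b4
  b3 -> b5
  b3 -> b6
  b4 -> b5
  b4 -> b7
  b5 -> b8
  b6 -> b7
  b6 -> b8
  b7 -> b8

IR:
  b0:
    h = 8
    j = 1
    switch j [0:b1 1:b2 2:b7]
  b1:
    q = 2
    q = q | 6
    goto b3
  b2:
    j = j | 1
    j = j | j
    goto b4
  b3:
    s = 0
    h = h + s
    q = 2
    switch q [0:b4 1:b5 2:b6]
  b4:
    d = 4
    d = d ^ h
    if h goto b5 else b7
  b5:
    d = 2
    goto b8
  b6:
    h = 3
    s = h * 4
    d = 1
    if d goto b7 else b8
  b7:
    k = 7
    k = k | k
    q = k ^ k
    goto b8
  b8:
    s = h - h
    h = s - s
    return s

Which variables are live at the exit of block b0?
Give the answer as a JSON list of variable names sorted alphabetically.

Answer: ["h", "j"]

Derivation:
def/use:
  b0: {h,j} / ∅
  b1: {q} / ∅
  b2: {j} / {j}
  b3: {h,q,s} / {h}
  b4: {d} / {h}
  b5: {d} / ∅
  b6: {d,h,s} / ∅
  b7: {k,q} / ∅
  b8: {h,s} / {h}

Liveness:
  live b0: ∅→{h,j}
  live b1: {h}→{h}
  live b2: {h,j}→{h}
  live b3: {h}→{h}
  live b4: {h}→{h}
  live b5: {h}→{h}
  live b6: ∅→{h}
  live b7: {h}→{h}
  live b8: {h}→∅

live-out(b0) = ["h", "j"]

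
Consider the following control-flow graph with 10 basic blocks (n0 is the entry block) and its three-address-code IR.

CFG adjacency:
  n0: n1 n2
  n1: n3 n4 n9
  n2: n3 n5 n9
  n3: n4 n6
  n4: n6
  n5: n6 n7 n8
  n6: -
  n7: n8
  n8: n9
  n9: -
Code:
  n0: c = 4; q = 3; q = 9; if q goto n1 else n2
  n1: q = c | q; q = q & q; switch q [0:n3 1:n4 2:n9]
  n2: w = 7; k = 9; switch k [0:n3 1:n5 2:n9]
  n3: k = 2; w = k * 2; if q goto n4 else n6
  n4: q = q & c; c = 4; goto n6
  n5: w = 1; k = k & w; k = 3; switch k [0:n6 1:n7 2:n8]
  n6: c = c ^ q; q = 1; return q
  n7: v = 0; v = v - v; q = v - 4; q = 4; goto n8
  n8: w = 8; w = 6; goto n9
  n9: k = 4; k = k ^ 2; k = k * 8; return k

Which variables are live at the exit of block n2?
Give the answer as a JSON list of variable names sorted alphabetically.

Answer: ["c", "k", "q"]

Analysis:
Per-block:
  n0 def {c,q} use ∅
  n1 def {q} use {c,q}
  n2 def {k,w} use ∅
  n3 def {k,w} use {q}
  n4 def {c,q} use {c,q}
  n5 def {k,w} use {k}
  n6 def {c,q} use {c,q}
  n7 def {q,v} use ∅
  n8 def {w} use ∅
  n9 def {k} use ∅

Live sets:
  n0 li=∅ lo={c,q}
  n1 li={c,q} lo={c,q}
  n2 li={c,q} lo={c,k,q}
  n3 li={c,q} lo={c,q}
  n4 li={c,q} lo={c,q}
  n5 li={c,k,q} lo={c,q}
  n6 li={c,q} lo=∅
  n7 li=∅ lo=∅
  n8 li=∅ lo=∅
  n9 li=∅ lo=∅

live-out(n2) = ["c", "k", "q"]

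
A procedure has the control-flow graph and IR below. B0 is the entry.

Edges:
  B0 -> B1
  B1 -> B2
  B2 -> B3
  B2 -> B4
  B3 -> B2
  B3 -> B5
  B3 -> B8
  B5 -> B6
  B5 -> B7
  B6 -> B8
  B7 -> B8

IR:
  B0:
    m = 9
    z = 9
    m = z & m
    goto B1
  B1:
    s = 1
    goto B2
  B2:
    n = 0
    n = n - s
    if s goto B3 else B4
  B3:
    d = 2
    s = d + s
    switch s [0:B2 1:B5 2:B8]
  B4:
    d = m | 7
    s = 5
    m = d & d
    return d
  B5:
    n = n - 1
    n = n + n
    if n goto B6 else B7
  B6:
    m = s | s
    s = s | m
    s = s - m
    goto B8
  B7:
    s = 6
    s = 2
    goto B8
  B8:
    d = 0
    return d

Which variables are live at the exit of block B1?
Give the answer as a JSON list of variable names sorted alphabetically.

Per-block:
  B0 def {m,z} use ∅
  B1 def {s} use ∅
  B2 def {n} use {s}
  B3 def {d,s} use {s}
  B4 def {d,m,s} use {m}
  B5 def {n} use {n}
  B6 def {m,s} use {s}
  B7 def {s} use ∅
  B8 def {d} use ∅

Liveness:
  B0 li=∅ lo={m}
  B1 li={m} lo={m,s}
  B2 li={m,s} lo={m,n,s}
  B3 li={m,n,s} lo={m,n,s}
  B4 li={m} lo=∅
  B5 li={n,s} lo={s}
  B6 li={s} lo=∅
  B7 li=∅ lo=∅
  B8 li=∅ lo=∅

live-out(B1) = ["m", "s"]

Answer: ["m", "s"]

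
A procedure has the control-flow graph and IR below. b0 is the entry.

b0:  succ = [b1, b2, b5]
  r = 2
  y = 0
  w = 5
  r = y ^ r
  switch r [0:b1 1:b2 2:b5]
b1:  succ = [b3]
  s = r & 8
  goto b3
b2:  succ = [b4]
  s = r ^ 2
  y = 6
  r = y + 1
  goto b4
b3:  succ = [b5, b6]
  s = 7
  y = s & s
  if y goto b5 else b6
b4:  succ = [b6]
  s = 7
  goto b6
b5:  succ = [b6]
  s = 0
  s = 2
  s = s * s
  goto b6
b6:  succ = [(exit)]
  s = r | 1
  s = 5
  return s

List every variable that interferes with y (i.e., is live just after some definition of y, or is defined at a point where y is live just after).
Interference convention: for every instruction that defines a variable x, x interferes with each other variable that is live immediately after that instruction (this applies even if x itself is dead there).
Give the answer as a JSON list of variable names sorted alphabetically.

Answer: ["r", "w"]

Working:
Per-block:
  b0: {r,w,y} / ∅
  b1: {s} / {r}
  b2: {r,s,y} / {r}
  b3: {s,y} / ∅
  b4: {s} / ∅
  b5: {s} / ∅
  b6: {s} / {r}

Liveness:
  b0 li=∅ lo={r}
  b1 li={r} lo={r}
  b2 li={r} lo={r}
  b3 li={r} lo={r}
  b4 li={r} lo={r}
  b5 li={r} lo={r}
  b6 li={r} lo=∅

Interfere edges:
  r: {s,w,y}
  s: {r}
  w: {r,y}
  y: {r,w}

N(y) = ["r", "w"]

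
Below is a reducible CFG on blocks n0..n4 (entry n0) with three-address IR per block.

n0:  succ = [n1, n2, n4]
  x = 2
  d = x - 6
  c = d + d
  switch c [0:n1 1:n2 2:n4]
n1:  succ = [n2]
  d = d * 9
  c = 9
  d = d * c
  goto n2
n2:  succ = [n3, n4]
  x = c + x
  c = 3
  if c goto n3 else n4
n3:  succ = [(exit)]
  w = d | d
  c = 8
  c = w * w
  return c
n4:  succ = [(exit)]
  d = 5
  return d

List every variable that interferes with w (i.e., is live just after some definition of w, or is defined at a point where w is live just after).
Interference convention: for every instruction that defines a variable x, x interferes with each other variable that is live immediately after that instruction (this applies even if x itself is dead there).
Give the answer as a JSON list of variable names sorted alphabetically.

Answer: ["c"]

Derivation:
def/use:
  n0: {c,d,x} / ∅
  n1: {c,d} / {d}
  n2: {c,x} / {c,x}
  n3: {c,w} / {d}
  n4: {d} / ∅

Liveness:
  live n0: ∅→{c,d,x}
  live n1: {d,x}→{c,d,x}
  live n2: {c,d,x}→{d}
  live n3: {d}→∅
  live n4: ∅→∅

Interfere edges:
  c: {d,w,x}
  d: {c,x}
  w: {c}
  x: {c,d}

N(w) = ["c"]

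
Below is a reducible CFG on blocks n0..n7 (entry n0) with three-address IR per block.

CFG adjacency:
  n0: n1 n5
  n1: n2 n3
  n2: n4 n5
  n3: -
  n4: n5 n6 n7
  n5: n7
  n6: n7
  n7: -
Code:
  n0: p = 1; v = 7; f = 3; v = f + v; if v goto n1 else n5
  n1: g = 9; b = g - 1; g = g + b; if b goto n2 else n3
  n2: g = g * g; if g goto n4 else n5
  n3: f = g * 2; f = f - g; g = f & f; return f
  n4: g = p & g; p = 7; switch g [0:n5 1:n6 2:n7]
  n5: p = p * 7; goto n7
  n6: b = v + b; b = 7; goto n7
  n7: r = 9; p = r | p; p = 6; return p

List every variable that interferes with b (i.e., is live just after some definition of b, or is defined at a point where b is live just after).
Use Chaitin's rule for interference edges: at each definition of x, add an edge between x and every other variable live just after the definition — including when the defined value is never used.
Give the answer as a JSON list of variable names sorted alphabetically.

Per-block:
  n0: def={f,p,v} ue=∅
  n1: def={b,g} ue=∅
  n2: def={g} ue={g}
  n3: def={f,g} ue={g}
  n4: def={g,p} ue={g,p}
  n5: def={p} ue={p}
  n6: def={b} ue={b,v}
  n7: def={p,r} ue={p}

Backward fixpoint:
  n0 li=∅ lo={p,v}
  n1 li={p,v} lo={b,g,p,v}
  n2 li={b,g,p,v} lo={b,g,p,v}
  n3 li={g} lo=∅
  n4 li={b,g,p,v} lo={b,p,v}
  n5 li={p} lo={p}
  n6 li={b,p,v} lo={p}
  n7 li={p} lo=∅

Interference:
  b — {g,p,v}
  f — {g,p,v}
  g — {b,f,p,v}
  p — {b,f,g,r,v}
  r — {p}
  v — {b,f,g,p}

N(b) = ["g", "p", "v"]

Answer: ["g", "p", "v"]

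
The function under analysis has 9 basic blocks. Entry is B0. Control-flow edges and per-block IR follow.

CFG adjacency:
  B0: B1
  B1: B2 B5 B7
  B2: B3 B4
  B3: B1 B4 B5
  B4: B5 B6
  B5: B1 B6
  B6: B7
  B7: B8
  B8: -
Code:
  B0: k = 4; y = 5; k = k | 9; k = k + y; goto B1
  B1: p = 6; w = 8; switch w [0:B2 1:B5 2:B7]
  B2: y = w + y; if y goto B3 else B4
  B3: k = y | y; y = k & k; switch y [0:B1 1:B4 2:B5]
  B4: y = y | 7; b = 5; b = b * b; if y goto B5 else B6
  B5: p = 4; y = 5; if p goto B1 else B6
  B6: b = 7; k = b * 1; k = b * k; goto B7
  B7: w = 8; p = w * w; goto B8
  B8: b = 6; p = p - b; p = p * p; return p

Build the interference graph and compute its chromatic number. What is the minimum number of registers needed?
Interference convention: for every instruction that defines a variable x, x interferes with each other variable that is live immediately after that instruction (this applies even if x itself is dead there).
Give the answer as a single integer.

def/use:
  B0: def={k,y} ue=∅
  B1: def={p,w} ue=∅
  B2: def={y} ue={w,y}
  B3: def={k,y} ue={y}
  B4: def={b,y} ue={y}
  B5: def={p,y} ue=∅
  B6: def={b,k} ue=∅
  B7: def={p,w} ue=∅
  B8: def={b,p} ue={p}

Liveness:
  B0 li=∅ lo={y}
  B1 li={y} lo={w,y}
  B2 li={w,y} lo={y}
  B3 li={y} lo={y}
  B4 li={y} lo=∅
  B5 li=∅ lo={y}
  B6 li=∅ lo=∅
  B7 li=∅ lo={p}
  B8 li={p} lo=∅

Conflict graph:
  b — {k,p,y}
  k — {b,y}
  p — {b,y}
  w — {y}
  y — {b,k,p,w}

Registers:
  lower bound: {b,k,y} mutually conflict ⇒ χ ≥ 3
  3-colouring: c0={y}  c1={b,w}  c2={k,p}
  χ = 3

Answer: 3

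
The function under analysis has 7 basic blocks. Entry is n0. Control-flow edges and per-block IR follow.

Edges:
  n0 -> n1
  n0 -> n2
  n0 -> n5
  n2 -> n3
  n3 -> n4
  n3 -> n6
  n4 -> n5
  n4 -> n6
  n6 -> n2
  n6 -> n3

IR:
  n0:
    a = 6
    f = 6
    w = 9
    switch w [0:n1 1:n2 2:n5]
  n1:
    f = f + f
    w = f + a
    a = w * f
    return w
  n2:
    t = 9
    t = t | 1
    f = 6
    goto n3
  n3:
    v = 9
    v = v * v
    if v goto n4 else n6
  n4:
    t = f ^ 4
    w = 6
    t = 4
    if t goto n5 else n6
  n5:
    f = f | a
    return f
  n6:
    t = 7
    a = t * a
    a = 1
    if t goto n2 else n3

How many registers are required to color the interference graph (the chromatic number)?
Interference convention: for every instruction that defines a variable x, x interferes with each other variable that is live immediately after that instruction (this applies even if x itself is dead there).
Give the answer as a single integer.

Per-block:
  n0: def={a,f,w} ue=∅
  n1: def={a,f,w} ue={a,f}
  n2: def={f,t} ue=∅
  n3: def={v} ue=∅
  n4: def={t,w} ue={f}
  n5: def={f} ue={a,f}
  n6: def={a,t} ue={a}

Liveness:
  n0 li=∅ lo={a,f}
  n1 li={a,f} lo=∅
  n2 li={a} lo={a,f}
  n3 li={a,f} lo={a,f}
  n4 li={a,f} lo={a,f}
  n5 li={a,f} lo=∅
  n6 li={a,f} lo={a,f}

Conflict graph:
  a: {f,t,v,w}
  f: {a,t,v,w}
  t: {a,f}
  v: {a,f}
  w: {a,f}

Registers:
  {a,f,t} pairwise interfere (3-clique) ⇒ χ ≥ 3
  assign a→R0 f→R1 t→R2 v→R2 w→R2 — no edge inside a register ⇒ χ ≤ 3
  χ = 3

Answer: 3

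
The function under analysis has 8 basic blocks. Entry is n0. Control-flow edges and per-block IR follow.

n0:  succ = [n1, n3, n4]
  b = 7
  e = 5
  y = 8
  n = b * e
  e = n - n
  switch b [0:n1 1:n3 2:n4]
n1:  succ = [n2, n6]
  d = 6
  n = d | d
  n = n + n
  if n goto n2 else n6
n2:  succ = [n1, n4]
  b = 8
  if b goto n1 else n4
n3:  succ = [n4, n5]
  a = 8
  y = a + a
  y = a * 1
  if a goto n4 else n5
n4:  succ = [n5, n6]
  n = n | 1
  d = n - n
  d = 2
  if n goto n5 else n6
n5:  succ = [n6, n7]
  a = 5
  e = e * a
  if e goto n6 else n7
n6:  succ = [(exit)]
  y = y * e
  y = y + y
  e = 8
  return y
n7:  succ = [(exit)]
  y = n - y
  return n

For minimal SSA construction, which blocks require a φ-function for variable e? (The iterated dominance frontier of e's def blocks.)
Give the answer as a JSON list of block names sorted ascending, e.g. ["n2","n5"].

Answer: ["n6"]

Working:
idom tree: n1←n0 n2←n1 n3←n0 n4←n0 n5←n0 n6←n0 n7←n5
Join-block Dom:
  n1: preds {n0,n2}: {n0} ∩ {n0,n1,n2} = {n0}; idom=n0
  n4: preds {n0,n2,n3}: {n0} ∩ {n0,n1,n2} ∩ {n0,n3} = {n0}; idom=n0
  n5: preds {n3,n4}: {n0,n3} ∩ {n0,n4} = {n0}; idom=n0
  n6: preds {n1,n4,n5}: {n0,n1} ∩ {n0,n4} ∩ {n0,n5} = {n0}; idom=n0

DF derivation:
  n1←n0: walk · to n0
  n1←n2: walk n2→n1 to n0
  n4←n0: walk · to n0
  n4←n2: walk n2→n1 to n0
  n4←n3: walk n3 to n0
  n5←n3: walk n3 to n0
  n5←n4: walk n4 to n0
  n6←n1: walk n1 to n0
  n6←n4: walk n4 to n0
  n6←n5: walk n5 to n0
  n0 → ∅
  n1 → {n1,n4,n6}
  n2 → {n1,n4}
  n3 → {n4,n5}
  n4 → {n5,n6}
  n5 → {n6}
  n6 → ∅
  n7 → ∅

φ for e: defs {n0,n5,n6}
  DF⁺ = {n6}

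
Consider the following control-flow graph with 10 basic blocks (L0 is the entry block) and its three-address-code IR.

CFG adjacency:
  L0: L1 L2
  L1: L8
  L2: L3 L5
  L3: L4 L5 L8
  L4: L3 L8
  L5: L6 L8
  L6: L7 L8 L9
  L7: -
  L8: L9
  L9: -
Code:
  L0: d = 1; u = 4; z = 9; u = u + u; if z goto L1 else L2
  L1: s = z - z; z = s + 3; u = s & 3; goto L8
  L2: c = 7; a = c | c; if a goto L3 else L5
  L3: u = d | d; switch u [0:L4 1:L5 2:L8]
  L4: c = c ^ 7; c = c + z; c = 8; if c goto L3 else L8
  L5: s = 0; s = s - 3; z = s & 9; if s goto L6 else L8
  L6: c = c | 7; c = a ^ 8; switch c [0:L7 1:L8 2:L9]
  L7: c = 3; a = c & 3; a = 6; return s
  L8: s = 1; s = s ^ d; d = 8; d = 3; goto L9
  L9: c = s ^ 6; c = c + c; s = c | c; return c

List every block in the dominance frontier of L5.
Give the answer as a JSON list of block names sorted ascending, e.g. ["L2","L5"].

Answer: ["L8", "L9"]

Analysis:
idom tree: L1←L0 L2←L0 L3←L2 L4←L3 L5←L2 L6←L5 L7←L6 L8←L0 L9←L0
Dom∩ at merges:
  L3: preds {L2,L4}: {L0,L2} ∩ {L0,L2,L3,L4} = {L0,L2}; idom=L2
  L5: preds {L2,L3}: {L0,L2} ∩ {L0,L2,L3} = {L0,L2}; idom=L2
  L8: preds {L1,L3,L4,L5,L6}: {L0,L1} ∩ {L0,L2,L3} ∩ {L0,L2,L3,L4} ∩ {L0,L2,L5} ∩ {L0,L2,L5,L6} = {L0}; idom=L0
  L9: preds {L6,L8}: {L0,L2,L5,L6} ∩ {L0,L8} = {L0}; idom=L0

DF walk-up:
  join L3 pred L2: · stop@L2
  join L3 pred L4: L4→L3 stop@L2
  join L5 pred L2: · stop@L2
  join L5 pred L3: L3 stop@L2
  join L8 pred L1: L1 stop@L0
  join L8 pred L3: L3→L2 stop@L0
  join L8 pred L4: L4→L3→L2 stop@L0
  join L8 pred L5: L5→L2 stop@L0
  join L8 pred L6: L6→L5→L2 stop@L0
  join L9 pred L6: L6→L5→L2 stop@L0
  join L9 pred L8: L8 stop@L0
  DF(L0)=∅
  DF(L1)={L8}
  DF(L2)={L8,L9}
  DF(L3)={L3,L5,L8}
  DF(L4)={L3,L8}
  DF(L5)={L8,L9}
  DF(L6)={L8,L9}
  DF(L7)=∅
  DF(L8)={L9}
  DF(L9)=∅

DF(L5) = ["L8", "L9"]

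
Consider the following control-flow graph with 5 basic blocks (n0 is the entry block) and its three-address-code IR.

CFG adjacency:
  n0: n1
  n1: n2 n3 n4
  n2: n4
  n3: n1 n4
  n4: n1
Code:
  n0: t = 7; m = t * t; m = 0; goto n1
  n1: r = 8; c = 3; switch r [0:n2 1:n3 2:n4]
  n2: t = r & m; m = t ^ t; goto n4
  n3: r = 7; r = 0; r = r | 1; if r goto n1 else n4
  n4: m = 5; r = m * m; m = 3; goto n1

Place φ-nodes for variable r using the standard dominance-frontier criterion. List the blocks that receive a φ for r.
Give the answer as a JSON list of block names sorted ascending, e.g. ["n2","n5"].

idom tree: n1←n0 n2←n1 n3←n1 n4←n1
Dom at joins:
  n1: preds {n0,n3,n4}: {n0} ∩ {n0,n1,n3} ∩ {n0,n1,n4} = {n0}; idom=n0
  n4: preds {n1,n2,n3}: {n0,n1} ∩ {n0,n1,n2} ∩ {n0,n1,n3} = {n0,n1}; idom=n1

DF walk-up:
  n1←n0: walk · to n0
  n1←n3: walk n3→n1 to n0
  n1←n4: walk n4→n1 to n0
  n4←n1: walk · to n1
  n4←n2: walk n2 to n1
  n4←n3: walk n3 to n1
  n0: DF=∅
  n1: DF={n1}
  n2: DF={n4}
  n3: DF={n1,n4}
  n4: DF={n1}

φ for r: defs {n1,n3,n4}
  DF⁺ = {n1,n4}

Answer: ["n1", "n4"]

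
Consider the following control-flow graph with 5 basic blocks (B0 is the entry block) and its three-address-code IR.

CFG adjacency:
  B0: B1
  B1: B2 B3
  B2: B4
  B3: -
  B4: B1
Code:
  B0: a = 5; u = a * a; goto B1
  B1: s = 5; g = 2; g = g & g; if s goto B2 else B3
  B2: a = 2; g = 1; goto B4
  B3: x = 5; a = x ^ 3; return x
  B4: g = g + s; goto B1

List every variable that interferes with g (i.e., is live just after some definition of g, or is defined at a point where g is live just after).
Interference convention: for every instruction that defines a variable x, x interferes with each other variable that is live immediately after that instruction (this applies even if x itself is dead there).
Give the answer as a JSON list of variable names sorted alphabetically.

Answer: ["s"]

Working:
Block summaries:
  B0 def {a,u} use ∅
  B1 def {g,s} use ∅
  B2 def {a,g} use ∅
  B3 def {a,x} use ∅
  B4 def {g} use {g,s}

Liveness:
  live B0: ∅→∅
  live B1: ∅→{s}
  live B2: {s}→{g,s}
  live B3: ∅→∅
  live B4: {g,s}→∅

Interference:
  a — {s,x}
  g — {s}
  s — {a,g}
  u — ∅
  x — {a}

N(g) = ["s"]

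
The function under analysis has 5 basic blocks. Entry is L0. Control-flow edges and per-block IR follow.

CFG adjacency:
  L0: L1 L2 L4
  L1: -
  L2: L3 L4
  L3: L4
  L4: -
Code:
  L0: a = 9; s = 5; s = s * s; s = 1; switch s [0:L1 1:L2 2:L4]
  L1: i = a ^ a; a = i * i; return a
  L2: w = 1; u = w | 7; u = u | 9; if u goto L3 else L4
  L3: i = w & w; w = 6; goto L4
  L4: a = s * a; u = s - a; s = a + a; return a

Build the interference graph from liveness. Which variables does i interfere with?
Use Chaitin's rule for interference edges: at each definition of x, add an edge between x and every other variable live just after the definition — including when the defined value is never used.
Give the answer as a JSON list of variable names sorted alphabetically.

Answer: ["a", "s"]

Analysis:
Block summaries:
  L0 def {a,s} use ∅
  L1 def {a,i} use {a}
  L2 def {u,w} use ∅
  L3 def {i,w} use {w}
  L4 def {a,s,u} use {a,s}

Live sets:
  L0: in=∅ out={a,s}
  L1: in={a} out=∅
  L2: in={a,s} out={a,s,w}
  L3: in={a,s,w} out={a,s}
  L4: in={a,s} out=∅

Conflict graph:
  a↔{i,s,u,w}
  i↔{a,s}
  s↔{a,i,u,w}
  u↔{a,s,w}
  w↔{a,s,u}

N(i) = ["a", "s"]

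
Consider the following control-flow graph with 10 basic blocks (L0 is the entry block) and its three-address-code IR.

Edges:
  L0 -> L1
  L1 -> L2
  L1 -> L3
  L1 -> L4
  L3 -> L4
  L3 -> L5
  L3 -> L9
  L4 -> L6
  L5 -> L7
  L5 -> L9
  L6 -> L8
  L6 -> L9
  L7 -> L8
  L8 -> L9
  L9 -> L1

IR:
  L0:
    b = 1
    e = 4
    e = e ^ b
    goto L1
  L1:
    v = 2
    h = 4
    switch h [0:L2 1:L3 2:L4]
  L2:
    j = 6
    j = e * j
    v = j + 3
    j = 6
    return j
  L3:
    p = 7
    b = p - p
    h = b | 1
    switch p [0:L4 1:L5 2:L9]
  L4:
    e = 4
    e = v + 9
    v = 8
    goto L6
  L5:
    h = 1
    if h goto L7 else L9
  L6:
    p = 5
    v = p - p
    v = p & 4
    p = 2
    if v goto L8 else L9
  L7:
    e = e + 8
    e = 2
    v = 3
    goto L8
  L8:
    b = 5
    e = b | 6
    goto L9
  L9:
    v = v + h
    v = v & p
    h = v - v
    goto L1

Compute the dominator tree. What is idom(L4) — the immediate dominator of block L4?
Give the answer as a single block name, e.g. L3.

Answer: L1

Derivation:
idom tree: L1←L0 L2←L1 L3←L1 L4←L1 L5←L3 L6←L4 L7←L5 L8←L1 L9←L1
Dom at joins:
  L1: preds {L0,L9}: {L0} ∩ {L0,L1,L9} = {L0}; idom=L0
  L4: preds {L1,L3}: {L0,L1} ∩ {L0,L1,L3} = {L0,L1}; idom=L1
  L8: preds {L6,L7}: {L0,L1,L4,L6} ∩ {L0,L1,L3,L5,L7} = {L0,L1}; idom=L1
  L9: preds {L3,L5,L6,L8}: {L0,L1,L3} ∩ {L0,L1,L3,L5} ∩ {L0,L1,L4,L6} ∩ {L0,L1,L8} = {L0,L1}; idom=L1

idom(L4) = L1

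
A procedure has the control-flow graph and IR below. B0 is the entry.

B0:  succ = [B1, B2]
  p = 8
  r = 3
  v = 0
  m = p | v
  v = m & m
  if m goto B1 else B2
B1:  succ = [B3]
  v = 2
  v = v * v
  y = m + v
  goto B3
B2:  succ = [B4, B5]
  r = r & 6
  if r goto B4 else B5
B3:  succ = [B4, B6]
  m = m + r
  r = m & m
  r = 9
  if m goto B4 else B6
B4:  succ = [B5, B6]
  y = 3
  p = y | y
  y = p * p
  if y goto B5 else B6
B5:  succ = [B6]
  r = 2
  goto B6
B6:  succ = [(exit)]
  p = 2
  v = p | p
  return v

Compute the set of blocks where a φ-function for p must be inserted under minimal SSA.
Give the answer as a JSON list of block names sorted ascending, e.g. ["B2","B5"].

idom tree: B1←B0 B2←B0 B3←B1 B4←B0 B5←B0 B6←B0
Join-block Dom:
  B4: preds {B2,B3}: {B0,B2} ∩ {B0,B1,B3} = {B0}; idom=B0
  B5: preds {B2,B4}: {B0,B2} ∩ {B0,B4} = {B0}; idom=B0
  B6: preds {B3,B4,B5}: {B0,B1,B3} ∩ {B0,B4} ∩ {B0,B5} = {B0}; idom=B0

DF walk-up:
  B4←B2: walk B2 to B0
  B4←B3: walk B3→B1 to B0
  B5←B2: walk B2 to B0
  B5←B4: walk B4 to B0
  B6←B3: walk B3→B1 to B0
  B6←B4: walk B4 to B0
  B6←B5: walk B5 to B0
  B0 → ∅
  B1 → {B4,B6}
  B2 → {B4,B5}
  B3 → {B4,B6}
  B4 → {B5,B6}
  B5 → {B6}
  B6 → ∅

φ for p: defs {B0,B4,B6}
  DF⁺ = {B5,B6}

Answer: ["B5", "B6"]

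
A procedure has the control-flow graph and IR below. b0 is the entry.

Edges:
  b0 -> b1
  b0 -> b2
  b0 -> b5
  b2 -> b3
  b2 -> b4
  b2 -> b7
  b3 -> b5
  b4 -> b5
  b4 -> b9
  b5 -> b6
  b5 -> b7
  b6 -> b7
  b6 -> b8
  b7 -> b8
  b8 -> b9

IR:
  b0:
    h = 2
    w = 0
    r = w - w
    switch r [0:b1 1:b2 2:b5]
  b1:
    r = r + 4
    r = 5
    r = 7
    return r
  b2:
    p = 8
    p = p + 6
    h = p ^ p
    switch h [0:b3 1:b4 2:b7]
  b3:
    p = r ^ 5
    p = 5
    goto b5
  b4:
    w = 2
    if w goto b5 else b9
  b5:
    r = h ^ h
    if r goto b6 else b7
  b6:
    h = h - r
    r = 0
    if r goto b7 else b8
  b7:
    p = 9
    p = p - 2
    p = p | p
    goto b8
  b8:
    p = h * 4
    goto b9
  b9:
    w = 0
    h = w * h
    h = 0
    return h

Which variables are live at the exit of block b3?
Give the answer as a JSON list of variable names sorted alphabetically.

def/use:
  b0: def={h,r,w} ue=∅
  b1: def={r} ue={r}
  b2: def={h,p} ue=∅
  b3: def={p} ue={r}
  b4: def={w} ue=∅
  b5: def={r} ue={h}
  b6: def={h,r} ue={h,r}
  b7: def={p} ue=∅
  b8: def={p} ue={h}
  b9: def={h,w} ue={h}

Backward fixpoint:
  b0 li=∅ lo={h,r}
  b1 li={r} lo=∅
  b2 li={r} lo={h,r}
  b3 li={h,r} lo={h}
  b4 li={h} lo={h}
  b5 li={h} lo={h,r}
  b6 li={h,r} lo={h}
  b7 li={h} lo={h}
  b8 li={h} lo={h}
  b9 li={h} lo=∅

live-out(b3) = ["h"]

Answer: ["h"]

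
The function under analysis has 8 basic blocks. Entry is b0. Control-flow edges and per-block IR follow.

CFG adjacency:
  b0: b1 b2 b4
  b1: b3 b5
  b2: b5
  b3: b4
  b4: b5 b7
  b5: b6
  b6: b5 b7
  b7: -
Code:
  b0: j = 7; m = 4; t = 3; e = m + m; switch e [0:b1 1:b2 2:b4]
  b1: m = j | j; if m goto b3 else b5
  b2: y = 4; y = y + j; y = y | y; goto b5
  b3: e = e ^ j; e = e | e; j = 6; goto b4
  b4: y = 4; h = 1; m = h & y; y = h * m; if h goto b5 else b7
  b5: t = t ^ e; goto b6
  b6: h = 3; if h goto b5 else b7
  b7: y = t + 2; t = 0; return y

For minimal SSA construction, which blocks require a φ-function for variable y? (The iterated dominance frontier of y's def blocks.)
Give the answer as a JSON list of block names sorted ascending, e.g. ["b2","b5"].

idom tree: b1←b0 b2←b0 b3←b1 b4←b0 b5←b0 b6←b5 b7←b0
Join-block Dom:
  b4: preds {b0,b3}: {b0} ∩ {b0,b1,b3} = {b0}; idom=b0
  b5: preds {b1,b2,b4,b6}: {b0,b1} ∩ {b0,b2} ∩ {b0,b4} ∩ {b0,b5,b6} = {b0}; idom=b0
  b7: preds {b4,b6}: {b0,b4} ∩ {b0,b5,b6} = {b0}; idom=b0

Frontier:
  join b4 pred b0: · stop@b0
  join b4 pred b3: b3→b1 stop@b0
  join b5 pred b1: b1 stop@b0
  join b5 pred b2: b2 stop@b0
  join b5 pred b4: b4 stop@b0
  join b5 pred b6: b6→b5 stop@b0
  join b7 pred b4: b4 stop@b0
  join b7 pred b6: b6→b5 stop@b0
  DF(b0)=∅
  DF(b1)={b4,b5}
  DF(b2)={b5}
  DF(b3)={b4}
  DF(b4)={b5,b7}
  DF(b5)={b5,b7}
  DF(b6)={b5,b7}
  DF(b7)=∅

φ for y: defs {b2,b4,b7}
  DF⁺ = {b5,b7}

Answer: ["b5", "b7"]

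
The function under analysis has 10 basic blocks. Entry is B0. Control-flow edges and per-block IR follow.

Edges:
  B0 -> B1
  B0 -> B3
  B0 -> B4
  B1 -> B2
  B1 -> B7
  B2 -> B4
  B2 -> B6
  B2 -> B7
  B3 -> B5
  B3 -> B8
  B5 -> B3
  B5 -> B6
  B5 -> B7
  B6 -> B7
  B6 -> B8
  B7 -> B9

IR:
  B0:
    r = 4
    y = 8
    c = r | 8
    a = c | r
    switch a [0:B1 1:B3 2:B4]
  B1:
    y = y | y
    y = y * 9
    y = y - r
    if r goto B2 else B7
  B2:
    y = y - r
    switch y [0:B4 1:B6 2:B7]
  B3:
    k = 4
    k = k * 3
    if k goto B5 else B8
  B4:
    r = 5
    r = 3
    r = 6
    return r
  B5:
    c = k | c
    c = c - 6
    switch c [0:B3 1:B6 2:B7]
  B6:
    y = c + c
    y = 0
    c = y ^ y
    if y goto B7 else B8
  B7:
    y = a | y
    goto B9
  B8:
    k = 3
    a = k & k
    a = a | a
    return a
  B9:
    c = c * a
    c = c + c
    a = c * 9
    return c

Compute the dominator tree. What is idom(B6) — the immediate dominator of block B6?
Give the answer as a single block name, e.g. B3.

idom tree: B1←B0 B2←B1 B3←B0 B4←B0 B5←B3 B6←B0 B7←B0 B8←B0 B9←B7
Dom at joins:
  B3: preds {B0,B5}: {B0} ∩ {B0,B3,B5} = {B0}; idom=B0
  B4: preds {B0,B2}: {B0} ∩ {B0,B1,B2} = {B0}; idom=B0
  B6: preds {B2,B5}: {B0,B1,B2} ∩ {B0,B3,B5} = {B0}; idom=B0
  B7: preds {B1,B2,B5,B6}: {B0,B1} ∩ {B0,B1,B2} ∩ {B0,B3,B5} ∩ {B0,B6} = {B0}; idom=B0
  B8: preds {B3,B6}: {B0,B3} ∩ {B0,B6} = {B0}; idom=B0

idom(B6) = B0

Answer: B0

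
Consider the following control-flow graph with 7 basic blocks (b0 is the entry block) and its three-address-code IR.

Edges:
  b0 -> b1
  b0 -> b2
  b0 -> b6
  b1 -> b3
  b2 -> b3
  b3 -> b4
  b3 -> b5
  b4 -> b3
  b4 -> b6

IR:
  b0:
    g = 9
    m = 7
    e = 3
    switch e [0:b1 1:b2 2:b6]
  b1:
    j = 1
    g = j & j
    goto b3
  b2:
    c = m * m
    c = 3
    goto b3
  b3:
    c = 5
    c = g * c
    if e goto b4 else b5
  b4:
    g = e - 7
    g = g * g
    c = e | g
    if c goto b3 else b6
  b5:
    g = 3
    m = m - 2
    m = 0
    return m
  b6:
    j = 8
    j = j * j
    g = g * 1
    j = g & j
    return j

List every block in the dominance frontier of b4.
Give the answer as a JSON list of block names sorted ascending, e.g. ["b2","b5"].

Answer: ["b3", "b6"]

Working:
idom tree: b1←b0 b2←b0 b3←b0 b4←b3 b5←b3 b6←b0
Dom at joins:
  b3: preds {b1,b2,b4}: {b0,b1} ∩ {b0,b2} ∩ {b0,b3,b4} = {b0}; idom=b0
  b6: preds {b0,b4}: {b0} ∩ {b0,b3,b4} = {b0}; idom=b0

DF derivation:
  join b3 pred b1: b1 stop@b0
  join b3 pred b2: b2 stop@b0
  join b3 pred b4: b4→b3 stop@b0
  join b6 pred b0: · stop@b0
  join b6 pred b4: b4→b3 stop@b0
  DF(b0)=∅
  DF(b1)={b3}
  DF(b2)={b3}
  DF(b3)={b3,b6}
  DF(b4)={b3,b6}
  DF(b5)=∅
  DF(b6)=∅

DF(b4) = ["b3", "b6"]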